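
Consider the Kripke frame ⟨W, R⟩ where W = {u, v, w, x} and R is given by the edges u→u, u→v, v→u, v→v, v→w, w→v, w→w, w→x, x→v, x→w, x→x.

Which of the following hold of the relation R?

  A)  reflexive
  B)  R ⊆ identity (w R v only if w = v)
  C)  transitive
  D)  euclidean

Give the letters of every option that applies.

A

(A) reflexive: each world relates to itself.
(B) not ⊆ identity: u R v with u ≠ v.
(C) not transitive: u R v and v R w but not u R w.
(D) not euclidean: v R u and v R w but not u R w.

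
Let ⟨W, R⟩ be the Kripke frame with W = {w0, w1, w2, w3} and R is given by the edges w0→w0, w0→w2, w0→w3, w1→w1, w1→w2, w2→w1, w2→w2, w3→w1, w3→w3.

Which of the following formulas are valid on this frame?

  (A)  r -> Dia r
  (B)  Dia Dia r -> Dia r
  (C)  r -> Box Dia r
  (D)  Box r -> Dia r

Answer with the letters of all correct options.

R is reflexive: each world relates to itself.
R is not symmetric: w0 R w2 but not w2 R w0.
R is not transitive: w0 R w2 and w2 R w1 but not w0 R w1.
R is serial: every world has an R-successor.
(A) r -> Dia r is the dual of axiom T, which corresponds to reflexivity. R is reflexive — valid.
(B) Dia Dia r -> Dia r is the dual of axiom 4; it is valid on a frame exactly when R is transitive. R is not transitive, so not valid.
(C) axiom B: valid iff R is symmetric. R is not symmetric — not valid.
(D) Box r -> Dia r (axiom D) characterises the serial frames. R is serial — valid.

A, D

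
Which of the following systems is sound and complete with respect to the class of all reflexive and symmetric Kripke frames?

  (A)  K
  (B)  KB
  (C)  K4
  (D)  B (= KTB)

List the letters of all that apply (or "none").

(A) K is determined by the class of arbitrary frames.
(B) KB is determined by the class of symmetric frames.
(C) K4 is determined by the class of transitive frames.
(D) B (= KTB) is determined by exactly this class.

D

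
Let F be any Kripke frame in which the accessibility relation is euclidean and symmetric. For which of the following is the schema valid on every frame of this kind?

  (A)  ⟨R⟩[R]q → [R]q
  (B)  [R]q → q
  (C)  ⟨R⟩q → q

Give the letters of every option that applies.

A

A symmetric euclidean relation is transitive (uRv and vRw give vRu by symmetry, then uRw by the euclidean condition, applied at v).
(A) the dual of axiom 5: valid iff R is euclidean. Every such R is euclidean — valid.
(B) axiom T: valid iff R is reflexive. Such an R need not be reflexive — not valid.
(C) ⟨R⟩q → q is valid only on frames where every R-edge is a self-loop. Such an R need not be a subset of the identity — not valid.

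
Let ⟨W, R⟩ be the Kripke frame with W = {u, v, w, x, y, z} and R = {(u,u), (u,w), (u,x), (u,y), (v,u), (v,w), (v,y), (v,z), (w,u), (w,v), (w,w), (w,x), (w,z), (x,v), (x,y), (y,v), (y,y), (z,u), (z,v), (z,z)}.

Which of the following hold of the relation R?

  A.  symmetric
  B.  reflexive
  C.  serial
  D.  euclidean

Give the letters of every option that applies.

C

(A) not symmetric: u R x but not x R u.
(B) not reflexive: not v R v.
(C) serial: every world has an R-successor.
(D) not euclidean: u R w and u R y but not w R y.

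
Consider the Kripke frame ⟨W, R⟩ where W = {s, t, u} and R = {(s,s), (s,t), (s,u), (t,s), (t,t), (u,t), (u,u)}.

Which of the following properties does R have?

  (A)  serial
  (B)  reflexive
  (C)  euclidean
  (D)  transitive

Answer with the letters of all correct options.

A, B

(A) serial: every world has an R-successor.
(B) reflexive: each world relates to itself.
(C) not euclidean: s R t and s R u but not t R u.
(D) not transitive: t R s and s R u but not t R u.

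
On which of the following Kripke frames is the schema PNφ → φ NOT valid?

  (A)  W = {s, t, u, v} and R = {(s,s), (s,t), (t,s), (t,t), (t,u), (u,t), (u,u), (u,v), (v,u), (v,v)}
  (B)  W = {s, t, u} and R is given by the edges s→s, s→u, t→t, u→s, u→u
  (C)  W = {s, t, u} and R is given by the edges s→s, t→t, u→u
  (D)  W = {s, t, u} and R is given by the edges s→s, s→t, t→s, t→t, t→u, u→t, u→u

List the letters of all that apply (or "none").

The schema PNφ → φ is the dual of axiom B; it is valid on a frame iff R is symmetric.
(A) R is symmetric (every R-edge is matched by its reverse), so the schema is valid here.
(B) R is symmetric (every R-edge is matched by its reverse), so the schema is valid here.
(C) R is symmetric (every R-edge is matched by its reverse), so the schema is valid here.
(D) R is symmetric (every R-edge is matched by its reverse), so the schema is valid here.

none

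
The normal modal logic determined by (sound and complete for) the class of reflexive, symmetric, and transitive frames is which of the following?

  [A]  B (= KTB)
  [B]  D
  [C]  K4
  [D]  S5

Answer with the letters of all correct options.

(A) B (= KTB) is determined by the class of reflexive and symmetric frames.
(B) D is determined by the class of serial frames.
(C) K4 is determined by the class of transitive frames.
(D) S5 is determined by exactly this class.

D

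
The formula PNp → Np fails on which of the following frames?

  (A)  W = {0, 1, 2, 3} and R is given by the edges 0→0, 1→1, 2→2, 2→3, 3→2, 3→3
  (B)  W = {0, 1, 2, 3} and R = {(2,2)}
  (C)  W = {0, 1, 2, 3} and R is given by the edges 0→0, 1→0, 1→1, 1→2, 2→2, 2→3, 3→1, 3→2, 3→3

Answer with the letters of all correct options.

The schema PNp → Np is the dual of axiom 5; it is valid on a frame iff R is euclidean.
(A) R is euclidean (any two R-successors of the same world are R-related), so the schema is valid here.
(B) R is euclidean (any two R-successors of the same world are R-related), so the schema is valid here.
(C) R is not euclidean (1 R 0 and 1 R 1 but not 0 R 1), so the schema fails here.

C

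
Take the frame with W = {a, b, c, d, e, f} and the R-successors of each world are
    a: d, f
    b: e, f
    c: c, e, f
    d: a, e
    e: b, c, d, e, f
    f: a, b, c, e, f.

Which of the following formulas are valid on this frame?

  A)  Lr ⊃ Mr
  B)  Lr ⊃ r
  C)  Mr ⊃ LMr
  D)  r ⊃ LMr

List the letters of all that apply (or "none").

A, D

R is not reflexive: not a R a.
R is symmetric: every R-edge is matched by its reverse.
R is not euclidean: a R d and a R f but not d R f.
R is serial: every world has an R-successor.
(A) Lr ⊃ Mr is axiom D; it is valid on a frame exactly when R is serial. R is serial, so valid.
(B) Lr ⊃ r (axiom T) characterises the reflexive frames. R is not reflexive — not valid.
(C) Mr ⊃ LMr is axiom 5, which corresponds to the euclidean property. R is not euclidean — not valid.
(D) axiom B: valid iff R is symmetric. R is symmetric — valid.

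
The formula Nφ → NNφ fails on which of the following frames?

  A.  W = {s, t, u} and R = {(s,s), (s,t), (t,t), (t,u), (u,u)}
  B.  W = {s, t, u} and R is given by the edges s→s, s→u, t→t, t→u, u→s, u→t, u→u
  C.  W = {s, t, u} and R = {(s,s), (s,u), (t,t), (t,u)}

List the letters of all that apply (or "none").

A, B

The schema Nφ → NNφ is axiom 4; it is valid on a frame iff R is transitive.
(A) R is not transitive (s R t and t R u but not s R u), so the schema fails here.
(B) R is not transitive (s R u and u R t but not s R t), so the schema fails here.
(C) R is transitive (R is closed under composition), so the schema is valid here.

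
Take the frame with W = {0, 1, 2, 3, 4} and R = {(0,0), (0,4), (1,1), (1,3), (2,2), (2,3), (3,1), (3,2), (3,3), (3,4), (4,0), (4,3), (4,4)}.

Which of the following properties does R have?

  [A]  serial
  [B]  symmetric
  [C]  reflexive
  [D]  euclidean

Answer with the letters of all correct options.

A, B, C

(A) serial: every world has an R-successor.
(B) symmetric: every R-edge is matched by its reverse.
(C) reflexive: each world relates to itself.
(D) not euclidean: 3 R 1 and 3 R 2 but not 1 R 2.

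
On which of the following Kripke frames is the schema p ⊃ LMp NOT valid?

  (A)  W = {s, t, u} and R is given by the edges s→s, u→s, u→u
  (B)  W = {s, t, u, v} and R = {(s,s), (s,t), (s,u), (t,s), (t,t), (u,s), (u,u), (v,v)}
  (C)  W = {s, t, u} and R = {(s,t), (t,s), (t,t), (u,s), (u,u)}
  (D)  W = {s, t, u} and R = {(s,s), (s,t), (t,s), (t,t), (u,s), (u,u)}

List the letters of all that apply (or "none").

A, C, D

The schema p ⊃ LMp is axiom B; it is valid on a frame iff R is symmetric.
(A) R is not symmetric (u R s but not s R u), so the schema fails here.
(B) R is symmetric (every R-edge is matched by its reverse), so the schema is valid here.
(C) R is not symmetric (u R s but not s R u), so the schema fails here.
(D) R is not symmetric (u R s but not s R u), so the schema fails here.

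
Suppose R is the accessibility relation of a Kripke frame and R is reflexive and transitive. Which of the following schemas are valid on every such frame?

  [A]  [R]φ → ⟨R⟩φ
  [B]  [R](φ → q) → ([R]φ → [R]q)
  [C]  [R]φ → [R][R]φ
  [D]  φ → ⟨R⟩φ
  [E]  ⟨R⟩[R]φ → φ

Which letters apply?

Reflexive relations are serial.
(A) [R]φ → ⟨R⟩φ is axiom D; it is valid on a frame exactly when R is serial. Every such R is serial, so valid.
(B) [R](φ → q) → ([R]φ → [R]q) is the K axiom; it holds on all frames — valid.
(C) axiom 4: valid iff R is transitive. Every such R is transitive — valid.
(D) φ → ⟨R⟩φ is the dual of axiom T; it is valid on a frame exactly when R is reflexive. Every such R is reflexive, so valid.
(E) the dual of axiom B: valid iff R is symmetric. Such an R need not be symmetric — not valid.

A, B, C, D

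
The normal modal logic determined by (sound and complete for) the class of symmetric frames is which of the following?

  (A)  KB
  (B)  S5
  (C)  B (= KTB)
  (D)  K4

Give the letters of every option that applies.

A

(A) KB is determined by exactly this class.
(B) S5 is determined by the class of reflexive, symmetric, and transitive frames.
(C) B (= KTB) is determined by the class of reflexive and symmetric frames.
(D) K4 is determined by the class of transitive frames.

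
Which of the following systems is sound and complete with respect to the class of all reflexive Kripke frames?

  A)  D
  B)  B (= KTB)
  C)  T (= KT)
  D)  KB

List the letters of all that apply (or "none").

C

(A) D is determined by the class of serial frames.
(B) B (= KTB) is determined by the class of reflexive and symmetric frames.
(C) T (= KT) is determined by exactly this class.
(D) KB is determined by the class of symmetric frames.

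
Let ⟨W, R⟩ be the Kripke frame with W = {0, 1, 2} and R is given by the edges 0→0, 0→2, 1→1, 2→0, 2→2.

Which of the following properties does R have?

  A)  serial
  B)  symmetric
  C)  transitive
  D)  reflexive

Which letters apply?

(A) serial: every world has an R-successor.
(B) symmetric: every R-edge is matched by its reverse.
(C) transitive: R is closed under composition.
(D) reflexive: each world relates to itself.

A, B, C, D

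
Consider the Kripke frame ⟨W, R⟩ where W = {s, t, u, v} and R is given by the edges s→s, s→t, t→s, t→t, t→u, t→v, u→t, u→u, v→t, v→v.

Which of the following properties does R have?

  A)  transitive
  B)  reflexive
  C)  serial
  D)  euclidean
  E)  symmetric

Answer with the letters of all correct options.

B, C, E

(A) not transitive: s R t and t R u but not s R u.
(B) reflexive: each world relates to itself.
(C) serial: every world has an R-successor.
(D) not euclidean: t R s and t R u but not s R u.
(E) symmetric: every R-edge is matched by its reverse.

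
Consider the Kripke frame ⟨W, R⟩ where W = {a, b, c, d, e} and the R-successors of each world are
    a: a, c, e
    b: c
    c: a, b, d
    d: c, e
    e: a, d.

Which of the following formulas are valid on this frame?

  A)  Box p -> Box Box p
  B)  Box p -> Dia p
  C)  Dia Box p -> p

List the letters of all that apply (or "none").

B, C

R is symmetric: every R-edge is matched by its reverse.
R is not transitive: a R c and c R b but not a R b.
R is serial: every world has an R-successor.
(A) axiom 4: valid iff R is transitive. R is not transitive — not valid.
(B) axiom D: valid iff R is serial. R is serial — valid.
(C) Dia Box p -> p is the dual of axiom B; it is valid on a frame exactly when R is symmetric. R is symmetric, so valid.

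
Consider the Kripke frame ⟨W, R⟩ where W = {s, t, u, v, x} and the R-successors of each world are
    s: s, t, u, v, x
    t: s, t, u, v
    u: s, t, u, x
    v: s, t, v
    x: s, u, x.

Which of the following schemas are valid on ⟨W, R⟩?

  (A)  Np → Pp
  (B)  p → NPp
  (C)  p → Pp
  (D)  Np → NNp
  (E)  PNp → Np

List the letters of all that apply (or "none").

A, B, C

R is reflexive: each world relates to itself.
R is symmetric: every R-edge is matched by its reverse.
R is not transitive: t R s and s R x but not t R x.
R is not euclidean: s R t and s R x but not t R x.
R is serial: every world has an R-successor.
(A) Np → Pp (axiom D) characterises the serial frames. R is serial — valid.
(B) p → NPp (axiom B) characterises the symmetric frames. R is symmetric — valid.
(C) p → Pp (the dual of axiom T) characterises the reflexive frames. R is reflexive — valid.
(D) Np → NNp is axiom 4; it is valid on a frame exactly when R is transitive. R is not transitive, so not valid.
(E) the dual of axiom 5: valid iff R is euclidean. R is not euclidean — not valid.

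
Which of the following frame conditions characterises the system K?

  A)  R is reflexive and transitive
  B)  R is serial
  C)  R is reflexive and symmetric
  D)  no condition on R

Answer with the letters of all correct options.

D

(A) this class determines S4, not K.
(B) this class determines D, not K.
(C) this class determines B (= KTB), not K.
(D) K is sound and complete for exactly this class.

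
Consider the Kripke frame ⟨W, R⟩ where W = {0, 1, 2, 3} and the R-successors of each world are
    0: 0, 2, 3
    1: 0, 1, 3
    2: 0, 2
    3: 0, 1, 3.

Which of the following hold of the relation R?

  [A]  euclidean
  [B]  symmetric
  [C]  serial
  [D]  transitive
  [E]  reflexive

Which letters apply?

(A) not euclidean: 0 R 2 and 0 R 3 but not 2 R 3.
(B) not symmetric: 1 R 0 but not 0 R 1.
(C) serial: every world has an R-successor.
(D) not transitive: 0 R 3 and 3 R 1 but not 0 R 1.
(E) reflexive: each world relates to itself.

C, E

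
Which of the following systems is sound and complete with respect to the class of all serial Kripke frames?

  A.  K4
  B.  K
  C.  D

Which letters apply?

C

(A) K4 is determined by the class of transitive frames.
(B) K is determined by the class of arbitrary frames.
(C) D is determined by exactly this class.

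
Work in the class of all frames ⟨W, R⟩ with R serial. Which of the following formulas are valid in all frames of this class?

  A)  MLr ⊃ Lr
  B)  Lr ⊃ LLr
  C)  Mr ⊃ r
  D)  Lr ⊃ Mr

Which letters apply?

(A) MLr ⊃ Lr is the dual of axiom 5; it is valid on a frame exactly when R is euclidean. Such an R need not be euclidean, so not valid.
(B) axiom 4: valid iff R is transitive. Such an R need not be transitive — not valid.
(C) Mr ⊃ r is the converse of T; it holds exactly when R ⊆ identity. Such an R need not be a subset of the identity — not valid.
(D) axiom D: valid iff R is serial. Every such R is serial — valid.

D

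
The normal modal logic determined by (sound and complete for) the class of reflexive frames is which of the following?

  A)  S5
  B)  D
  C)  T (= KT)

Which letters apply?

C

(A) S5 is determined by the class of reflexive, symmetric, and transitive frames.
(B) D is determined by the class of serial frames.
(C) T (= KT) is determined by exactly this class.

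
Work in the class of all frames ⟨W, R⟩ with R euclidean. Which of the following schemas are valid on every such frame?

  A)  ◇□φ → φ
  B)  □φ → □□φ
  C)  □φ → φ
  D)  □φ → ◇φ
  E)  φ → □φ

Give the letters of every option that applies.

(A) ◇□φ → φ is the dual of axiom B, which corresponds to symmetry. Such an R need not be symmetric — not valid.
(B) □φ → □□φ (axiom 4) characterises the transitive frames. Such an R need not be transitive — not valid.
(C) axiom T: valid iff R is reflexive. Such an R need not be reflexive — not valid.
(D) □φ → ◇φ is axiom D; it is valid on a frame exactly when R is serial. Such an R need not be serial, so not valid.
(E) φ → □φ is equivalent to ◇p→p; it holds exactly when R ⊆ identity. Such an R need not be a subset of the identity — not valid.

none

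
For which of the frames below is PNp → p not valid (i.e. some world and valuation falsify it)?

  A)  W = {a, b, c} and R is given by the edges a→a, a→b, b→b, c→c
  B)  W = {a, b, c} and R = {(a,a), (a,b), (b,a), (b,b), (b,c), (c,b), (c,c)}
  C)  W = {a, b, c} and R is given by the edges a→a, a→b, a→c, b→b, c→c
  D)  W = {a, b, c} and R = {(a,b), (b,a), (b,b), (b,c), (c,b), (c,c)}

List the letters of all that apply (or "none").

A, C

The schema PNp → p is the dual of axiom B; it is valid on a frame iff R is symmetric.
(A) R is not symmetric (a R b but not b R a), so the schema fails here.
(B) R is symmetric (every R-edge is matched by its reverse), so the schema is valid here.
(C) R is not symmetric (a R b but not b R a), so the schema fails here.
(D) R is symmetric (every R-edge is matched by its reverse), so the schema is valid here.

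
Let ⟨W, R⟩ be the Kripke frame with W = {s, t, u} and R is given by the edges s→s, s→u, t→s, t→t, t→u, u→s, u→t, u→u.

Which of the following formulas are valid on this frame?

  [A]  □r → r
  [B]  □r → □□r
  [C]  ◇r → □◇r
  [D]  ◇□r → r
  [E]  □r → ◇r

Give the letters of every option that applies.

A, E

R is reflexive: each world relates to itself.
R is not symmetric: t R s but not s R t.
R is not transitive: s R u and u R t but not s R t.
R is not euclidean: t R s and t R t but not s R t.
R is serial: every world has an R-successor.
(A) □r → r (axiom T) characterises the reflexive frames. R is reflexive — valid.
(B) axiom 4: valid iff R is transitive. R is not transitive — not valid.
(C) ◇r → □◇r is axiom 5; it is valid on a frame exactly when R is euclidean. R is not euclidean, so not valid.
(D) ◇□r → r (the dual of axiom B) characterises the symmetric frames. R is not symmetric — not valid.
(E) □r → ◇r (axiom D) characterises the serial frames. R is serial — valid.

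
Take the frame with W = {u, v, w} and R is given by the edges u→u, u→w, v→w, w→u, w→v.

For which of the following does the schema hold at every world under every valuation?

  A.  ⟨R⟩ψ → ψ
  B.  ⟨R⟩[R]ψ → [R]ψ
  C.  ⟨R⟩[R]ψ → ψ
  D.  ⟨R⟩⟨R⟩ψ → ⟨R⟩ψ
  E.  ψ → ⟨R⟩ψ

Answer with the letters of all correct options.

C

R is not reflexive: not v R v.
R is symmetric: every R-edge is matched by its reverse.
R is not transitive: u R w and w R v but not u R v.
R is not euclidean: w R u and w R v but not u R v.
R is not a subset of the identity: u R w with u ≠ w.
(A) ⟨R⟩ψ → ψ (the converse of T) corresponds to R being a subset of the identity. Here R ⊄ identity, so not valid.
(B) ⟨R⟩[R]ψ → [R]ψ (the dual of axiom 5) characterises the euclidean frames. R is not euclidean — not valid.
(C) the dual of axiom B: valid iff R is symmetric. R is symmetric — valid.
(D) ⟨R⟩⟨R⟩ψ → ⟨R⟩ψ is the dual of axiom 4; it is valid on a frame exactly when R is transitive. R is not transitive, so not valid.
(E) ψ → ⟨R⟩ψ is the dual of axiom T, which corresponds to reflexivity. R is not reflexive — not valid.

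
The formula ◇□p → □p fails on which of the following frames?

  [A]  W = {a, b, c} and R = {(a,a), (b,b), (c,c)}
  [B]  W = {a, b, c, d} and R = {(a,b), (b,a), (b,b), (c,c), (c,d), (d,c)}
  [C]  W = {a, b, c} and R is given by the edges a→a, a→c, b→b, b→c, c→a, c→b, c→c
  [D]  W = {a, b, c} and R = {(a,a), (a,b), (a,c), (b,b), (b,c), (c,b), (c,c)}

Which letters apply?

The schema ◇□p → □p is the dual of axiom 5; it is valid on a frame iff R is euclidean.
(A) R is euclidean (any two R-successors of the same world are R-related), so the schema is valid here.
(B) R is not euclidean (b R a and b R a but not a R a), so the schema fails here.
(C) R is not euclidean (c R a and c R b but not a R b), so the schema fails here.
(D) R is not euclidean (a R b and a R a but not b R a), so the schema fails here.

B, C, D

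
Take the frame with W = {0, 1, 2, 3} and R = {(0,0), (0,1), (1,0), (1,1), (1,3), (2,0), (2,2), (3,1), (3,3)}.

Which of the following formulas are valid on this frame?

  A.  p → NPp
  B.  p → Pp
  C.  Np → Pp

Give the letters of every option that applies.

B, C

R is reflexive: each world relates to itself.
R is not symmetric: 2 R 0 but not 0 R 2.
R is serial: every world has an R-successor.
(A) p → NPp is axiom B; it is valid on a frame exactly when R is symmetric. R is not symmetric, so not valid.
(B) p → Pp is the dual of axiom T, which corresponds to reflexivity. R is reflexive — valid.
(C) Np → Pp (axiom D) characterises the serial frames. R is serial — valid.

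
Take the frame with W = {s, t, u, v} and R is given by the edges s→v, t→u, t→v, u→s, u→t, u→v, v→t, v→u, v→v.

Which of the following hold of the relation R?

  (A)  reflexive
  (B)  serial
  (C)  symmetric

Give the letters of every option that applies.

B

(A) not reflexive: not s R s.
(B) serial: every world has an R-successor.
(C) not symmetric: s R v but not v R s.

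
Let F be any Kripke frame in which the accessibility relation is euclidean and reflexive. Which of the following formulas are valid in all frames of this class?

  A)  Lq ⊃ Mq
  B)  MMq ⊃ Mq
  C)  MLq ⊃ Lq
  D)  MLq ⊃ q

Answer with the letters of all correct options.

A, B, C, D

A reflexive euclidean relation is also symmetric (from wRw and wRv the euclidean condition gives vRw) and hence transitive; it is an equivalence relation.
(A) Lq ⊃ Mq (axiom D) characterises the serial frames. Every such R is serial — valid.
(B) MMq ⊃ Mq is the dual of axiom 4, which corresponds to transitivity. Every such R is transitive — valid.
(C) the dual of axiom 5: valid iff R is euclidean. Every such R is euclidean — valid.
(D) MLq ⊃ q (the dual of axiom B) characterises the symmetric frames. Every such R is symmetric — valid.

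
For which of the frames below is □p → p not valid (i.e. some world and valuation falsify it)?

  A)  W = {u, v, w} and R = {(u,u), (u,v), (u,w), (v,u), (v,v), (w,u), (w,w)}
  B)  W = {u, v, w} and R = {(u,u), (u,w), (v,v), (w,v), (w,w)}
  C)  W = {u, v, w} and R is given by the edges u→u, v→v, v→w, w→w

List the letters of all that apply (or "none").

The schema □p → p is axiom T; it is valid on a frame iff R is reflexive.
(A) R is reflexive (each world relates to itself), so the schema is valid here.
(B) R is reflexive (each world relates to itself), so the schema is valid here.
(C) R is reflexive (each world relates to itself), so the schema is valid here.

none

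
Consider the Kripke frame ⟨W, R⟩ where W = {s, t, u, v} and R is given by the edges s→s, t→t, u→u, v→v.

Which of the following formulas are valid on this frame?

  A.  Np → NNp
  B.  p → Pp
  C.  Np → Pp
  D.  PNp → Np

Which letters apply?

A, B, C, D

R is reflexive: each world relates to itself.
R is transitive: R is closed under composition.
R is euclidean: any two R-successors of the same world are R-related.
R is serial: every world has an R-successor.
(A) Np → NNp (axiom 4) characterises the transitive frames. R is transitive — valid.
(B) the dual of axiom T: valid iff R is reflexive. R is reflexive — valid.
(C) Np → Pp (axiom D) characterises the serial frames. R is serial — valid.
(D) PNp → Np (the dual of axiom 5) characterises the euclidean frames. R is euclidean — valid.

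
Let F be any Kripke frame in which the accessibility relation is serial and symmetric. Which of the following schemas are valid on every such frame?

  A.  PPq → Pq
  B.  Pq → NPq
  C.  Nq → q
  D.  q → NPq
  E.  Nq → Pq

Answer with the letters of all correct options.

(A) PPq → Pq is the dual of axiom 4, which corresponds to transitivity. Such an R need not be transitive — not valid.
(B) Pq → NPq is axiom 5; it is valid on a frame exactly when R is euclidean. Such an R need not be euclidean, so not valid.
(C) Nq → q (axiom T) characterises the reflexive frames. Such an R need not be reflexive — not valid.
(D) axiom B: valid iff R is symmetric. Every such R is symmetric — valid.
(E) axiom D: valid iff R is serial. Every such R is serial — valid.

D, E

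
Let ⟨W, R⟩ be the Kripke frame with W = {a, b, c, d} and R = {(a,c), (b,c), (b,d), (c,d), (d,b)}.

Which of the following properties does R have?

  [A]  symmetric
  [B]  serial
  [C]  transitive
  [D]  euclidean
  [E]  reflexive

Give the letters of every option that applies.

B

(A) not symmetric: a R c but not c R a.
(B) serial: every world has an R-successor.
(C) not transitive: a R c and c R d but not a R d.
(D) not euclidean: b R d and b R c but not d R c.
(E) not reflexive: not a R a.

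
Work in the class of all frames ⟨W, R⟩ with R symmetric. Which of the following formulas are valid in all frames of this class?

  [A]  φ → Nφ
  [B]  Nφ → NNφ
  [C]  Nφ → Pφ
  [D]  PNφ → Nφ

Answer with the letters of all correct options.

(A) φ → Nφ is equivalent to ◇p→p; it holds exactly when R ⊆ identity. Such an R need not be a subset of the identity — not valid.
(B) axiom 4: valid iff R is transitive. Such an R need not be transitive — not valid.
(C) axiom D: valid iff R is serial. Such an R need not be serial — not valid.
(D) PNφ → Nφ (the dual of axiom 5) characterises the euclidean frames. Such an R need not be euclidean — not valid.

none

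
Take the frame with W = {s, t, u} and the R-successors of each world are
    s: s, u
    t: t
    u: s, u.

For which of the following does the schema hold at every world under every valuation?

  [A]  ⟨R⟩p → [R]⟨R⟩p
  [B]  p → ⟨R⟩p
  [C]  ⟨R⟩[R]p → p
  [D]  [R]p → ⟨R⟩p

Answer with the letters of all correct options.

A, B, C, D

R is reflexive: each world relates to itself.
R is symmetric: every R-edge is matched by its reverse.
R is euclidean: any two R-successors of the same world are R-related.
R is serial: every world has an R-successor.
(A) ⟨R⟩p → [R]⟨R⟩p is axiom 5, which corresponds to the euclidean property. R is euclidean — valid.
(B) p → ⟨R⟩p (the dual of axiom T) characterises the reflexive frames. R is reflexive — valid.
(C) the dual of axiom B: valid iff R is symmetric. R is symmetric — valid.
(D) [R]p → ⟨R⟩p (axiom D) characterises the serial frames. R is serial — valid.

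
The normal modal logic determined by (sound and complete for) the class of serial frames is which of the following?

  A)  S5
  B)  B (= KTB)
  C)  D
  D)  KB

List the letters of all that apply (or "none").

(A) S5 is determined by the class of reflexive, symmetric, and transitive frames.
(B) B (= KTB) is determined by the class of reflexive and symmetric frames.
(C) D is determined by exactly this class.
(D) KB is determined by the class of symmetric frames.

C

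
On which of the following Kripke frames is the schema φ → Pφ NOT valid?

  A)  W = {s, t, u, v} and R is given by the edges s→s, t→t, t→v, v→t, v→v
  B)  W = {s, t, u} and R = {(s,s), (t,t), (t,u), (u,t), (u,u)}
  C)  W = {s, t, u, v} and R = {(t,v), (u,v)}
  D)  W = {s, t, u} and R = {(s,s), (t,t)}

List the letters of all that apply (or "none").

The schema φ → Pφ is the dual of axiom T; it is valid on a frame iff R is reflexive.
(A) R is not reflexive (not u R u), so the schema fails here.
(B) R is reflexive (each world relates to itself), so the schema is valid here.
(C) R is not reflexive (not s R s), so the schema fails here.
(D) R is not reflexive (not u R u), so the schema fails here.

A, C, D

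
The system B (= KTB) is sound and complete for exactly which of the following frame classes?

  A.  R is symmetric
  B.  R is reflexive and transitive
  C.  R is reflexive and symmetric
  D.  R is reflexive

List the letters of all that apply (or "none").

C

(A) this class determines KB, not B (= KTB).
(B) this class determines S4, not B (= KTB).
(C) B (= KTB) is sound and complete for exactly this class.
(D) this class determines T (= KT), not B (= KTB).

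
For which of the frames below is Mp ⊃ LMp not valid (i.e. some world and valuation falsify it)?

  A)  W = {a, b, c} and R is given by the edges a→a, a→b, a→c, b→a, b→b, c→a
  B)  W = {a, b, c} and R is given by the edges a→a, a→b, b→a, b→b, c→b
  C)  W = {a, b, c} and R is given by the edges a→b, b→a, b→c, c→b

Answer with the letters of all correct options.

A, C

The schema Mp ⊃ LMp is axiom 5; it is valid on a frame iff R is euclidean.
(A) R is not euclidean (a R b and a R c but not b R c), so the schema fails here.
(B) R is euclidean (any two R-successors of the same world are R-related), so the schema is valid here.
(C) R is not euclidean (b R a and b R c but not a R c), so the schema fails here.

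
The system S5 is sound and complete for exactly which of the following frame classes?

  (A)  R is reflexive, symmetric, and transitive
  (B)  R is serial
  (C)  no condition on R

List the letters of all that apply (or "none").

(A) S5 is sound and complete for exactly this class.
(B) this class determines D, not S5.
(C) this class determines K, not S5.

A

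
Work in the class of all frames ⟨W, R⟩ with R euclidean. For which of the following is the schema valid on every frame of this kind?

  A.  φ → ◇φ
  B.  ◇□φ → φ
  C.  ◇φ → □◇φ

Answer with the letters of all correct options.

(A) the dual of axiom T: valid iff R is reflexive. Such an R need not be reflexive — not valid.
(B) ◇□φ → φ is the dual of axiom B, which corresponds to symmetry. Such an R need not be symmetric — not valid.
(C) ◇φ → □◇φ is axiom 5, which corresponds to the euclidean property. Every such R is euclidean — valid.

C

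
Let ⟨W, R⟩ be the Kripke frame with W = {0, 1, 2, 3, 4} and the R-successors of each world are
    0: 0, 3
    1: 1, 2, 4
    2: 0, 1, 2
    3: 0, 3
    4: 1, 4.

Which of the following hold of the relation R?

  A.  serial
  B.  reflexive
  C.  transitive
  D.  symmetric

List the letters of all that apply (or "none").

(A) serial: every world has an R-successor.
(B) reflexive: each world relates to itself.
(C) not transitive: 1 R 2 and 2 R 0 but not 1 R 0.
(D) not symmetric: 2 R 0 but not 0 R 2.

A, B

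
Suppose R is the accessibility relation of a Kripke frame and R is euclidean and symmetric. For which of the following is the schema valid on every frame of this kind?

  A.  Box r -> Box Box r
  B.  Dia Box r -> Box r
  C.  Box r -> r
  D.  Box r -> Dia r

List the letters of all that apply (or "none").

A symmetric euclidean relation is transitive (uRv and vRw give vRu by symmetry, then uRw by the euclidean condition, applied at v).
(A) Box r -> Box Box r (axiom 4) characterises the transitive frames. Every such R is transitive — valid.
(B) Dia Box r -> Box r is the dual of axiom 5; it is valid on a frame exactly when R is euclidean. Every such R is euclidean, so valid.
(C) Box r -> r (axiom T) characterises the reflexive frames. Such an R need not be reflexive — not valid.
(D) Box r -> Dia r is axiom D; it is valid on a frame exactly when R is serial. Such an R need not be serial, so not valid.

A, B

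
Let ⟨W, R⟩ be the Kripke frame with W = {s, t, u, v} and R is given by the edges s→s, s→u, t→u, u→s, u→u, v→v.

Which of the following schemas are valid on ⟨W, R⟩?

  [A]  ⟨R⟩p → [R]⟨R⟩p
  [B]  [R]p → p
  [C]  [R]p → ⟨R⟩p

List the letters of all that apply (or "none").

R is not reflexive: not t R t.
R is euclidean: any two R-successors of the same world are R-related.
R is serial: every world has an R-successor.
(A) ⟨R⟩p → [R]⟨R⟩p is axiom 5, which corresponds to the euclidean property. R is euclidean — valid.
(B) axiom T: valid iff R is reflexive. R is not reflexive — not valid.
(C) [R]p → ⟨R⟩p is axiom D; it is valid on a frame exactly when R is serial. R is serial, so valid.

A, C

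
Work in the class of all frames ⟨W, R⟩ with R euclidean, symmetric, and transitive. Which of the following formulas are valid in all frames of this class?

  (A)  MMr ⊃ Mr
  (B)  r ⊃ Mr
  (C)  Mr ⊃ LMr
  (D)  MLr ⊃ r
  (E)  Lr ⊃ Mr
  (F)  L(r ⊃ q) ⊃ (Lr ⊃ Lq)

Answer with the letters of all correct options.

A, C, D, F

(A) the dual of axiom 4: valid iff R is transitive. Every such R is transitive — valid.
(B) r ⊃ Mr (the dual of axiom T) characterises the reflexive frames. Such an R need not be reflexive — not valid.
(C) Mr ⊃ LMr is axiom 5, which corresponds to the euclidean property. Every such R is euclidean — valid.
(D) MLr ⊃ r is the dual of axiom B, which corresponds to symmetry. Every such R is symmetric — valid.
(E) Lr ⊃ Mr is axiom D, which corresponds to seriality. Such an R need not be serial — not valid.
(F) L(r ⊃ q) ⊃ (Lr ⊃ Lq) is the K axiom; it holds on all frames — valid.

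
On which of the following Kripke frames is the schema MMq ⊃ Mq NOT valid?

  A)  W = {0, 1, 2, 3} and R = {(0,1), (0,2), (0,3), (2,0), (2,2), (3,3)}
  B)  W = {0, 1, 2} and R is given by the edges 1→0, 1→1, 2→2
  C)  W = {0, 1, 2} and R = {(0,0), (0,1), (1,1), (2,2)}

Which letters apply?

A

The schema MMq ⊃ Mq is the dual of axiom 4; it is valid on a frame iff R is transitive.
(A) R is not transitive (0 R 2 and 2 R 0 but not 0 R 0), so the schema fails here.
(B) R is transitive (R is closed under composition), so the schema is valid here.
(C) R is transitive (R is closed under composition), so the schema is valid here.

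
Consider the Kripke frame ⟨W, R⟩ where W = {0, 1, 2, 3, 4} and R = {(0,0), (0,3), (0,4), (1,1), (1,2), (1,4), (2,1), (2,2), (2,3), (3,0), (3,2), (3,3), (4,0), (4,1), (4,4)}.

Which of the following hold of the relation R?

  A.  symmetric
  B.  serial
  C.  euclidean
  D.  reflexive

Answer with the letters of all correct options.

(A) symmetric: every R-edge is matched by its reverse.
(B) serial: every world has an R-successor.
(C) not euclidean: 0 R 3 and 0 R 4 but not 3 R 4.
(D) reflexive: each world relates to itself.

A, B, D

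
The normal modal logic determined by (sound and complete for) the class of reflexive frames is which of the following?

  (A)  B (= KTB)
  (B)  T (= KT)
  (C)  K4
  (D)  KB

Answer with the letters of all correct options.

(A) B (= KTB) is determined by the class of reflexive and symmetric frames.
(B) T (= KT) is determined by exactly this class.
(C) K4 is determined by the class of transitive frames.
(D) KB is determined by the class of symmetric frames.

B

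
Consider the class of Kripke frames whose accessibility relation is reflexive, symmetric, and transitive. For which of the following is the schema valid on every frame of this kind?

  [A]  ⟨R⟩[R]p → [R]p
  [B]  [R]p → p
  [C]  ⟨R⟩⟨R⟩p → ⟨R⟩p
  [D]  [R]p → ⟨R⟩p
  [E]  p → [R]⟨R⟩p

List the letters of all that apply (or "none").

A, B, C, D, E

A relation that is reflexive, symmetric, and transitive is also euclidean and serial.
(A) ⟨R⟩[R]p → [R]p is the dual of axiom 5; it is valid on a frame exactly when R is euclidean. Every such R is euclidean, so valid.
(B) [R]p → p is axiom T; it is valid on a frame exactly when R is reflexive. Every such R is reflexive, so valid.
(C) the dual of axiom 4: valid iff R is transitive. Every such R is transitive — valid.
(D) [R]p → ⟨R⟩p (axiom D) characterises the serial frames. Every such R is serial — valid.
(E) axiom B: valid iff R is symmetric. Every such R is symmetric — valid.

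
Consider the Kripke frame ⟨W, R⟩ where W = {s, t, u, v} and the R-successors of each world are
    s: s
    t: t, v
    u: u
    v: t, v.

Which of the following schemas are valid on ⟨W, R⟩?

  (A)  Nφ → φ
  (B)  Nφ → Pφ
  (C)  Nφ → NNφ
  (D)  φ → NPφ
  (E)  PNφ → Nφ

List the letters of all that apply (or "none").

A, B, C, D, E

R is reflexive: each world relates to itself.
R is symmetric: every R-edge is matched by its reverse.
R is transitive: R is closed under composition.
R is euclidean: any two R-successors of the same world are R-related.
R is serial: every world has an R-successor.
(A) axiom T: valid iff R is reflexive. R is reflexive — valid.
(B) Nφ → Pφ is axiom D; it is valid on a frame exactly when R is serial. R is serial, so valid.
(C) axiom 4: valid iff R is transitive. R is transitive — valid.
(D) φ → NPφ (axiom B) characterises the symmetric frames. R is symmetric — valid.
(E) the dual of axiom 5: valid iff R is euclidean. R is euclidean — valid.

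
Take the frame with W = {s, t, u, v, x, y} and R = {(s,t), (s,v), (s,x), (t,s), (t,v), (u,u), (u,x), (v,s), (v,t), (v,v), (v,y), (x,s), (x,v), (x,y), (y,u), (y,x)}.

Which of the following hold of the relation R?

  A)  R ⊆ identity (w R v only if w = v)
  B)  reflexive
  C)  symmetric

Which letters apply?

(A) not ⊆ identity: s R t with s ≠ t.
(B) not reflexive: not s R s.
(C) not symmetric: u R x but not x R u.

none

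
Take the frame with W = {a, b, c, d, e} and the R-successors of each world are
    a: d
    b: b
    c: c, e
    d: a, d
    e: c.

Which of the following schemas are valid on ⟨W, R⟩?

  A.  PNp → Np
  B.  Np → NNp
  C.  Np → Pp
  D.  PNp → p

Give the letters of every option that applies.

R is symmetric: every R-edge is matched by its reverse.
R is not transitive: a R d and d R a but not a R a.
R is not euclidean: c R e and c R e but not e R e.
R is serial: every world has an R-successor.
(A) the dual of axiom 5: valid iff R is euclidean. R is not euclidean — not valid.
(B) axiom 4: valid iff R is transitive. R is not transitive — not valid.
(C) Np → Pp is axiom D, which corresponds to seriality. R is serial — valid.
(D) PNp → p is the dual of axiom B; it is valid on a frame exactly when R is symmetric. R is symmetric, so valid.

C, D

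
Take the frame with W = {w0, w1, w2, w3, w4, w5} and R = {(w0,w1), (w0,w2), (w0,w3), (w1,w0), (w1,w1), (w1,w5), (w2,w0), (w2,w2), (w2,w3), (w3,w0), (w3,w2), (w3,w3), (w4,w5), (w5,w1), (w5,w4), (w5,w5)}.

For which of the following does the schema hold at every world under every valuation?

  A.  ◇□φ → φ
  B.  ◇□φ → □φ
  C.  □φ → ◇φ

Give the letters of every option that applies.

A, C

R is symmetric: every R-edge is matched by its reverse.
R is not euclidean: w0 R w1 and w0 R w2 but not w1 R w2.
R is serial: every world has an R-successor.
(A) ◇□φ → φ is the dual of axiom B; it is valid on a frame exactly when R is symmetric. R is symmetric, so valid.
(B) ◇□φ → □φ is the dual of axiom 5; it is valid on a frame exactly when R is euclidean. R is not euclidean, so not valid.
(C) □φ → ◇φ (axiom D) characterises the serial frames. R is serial — valid.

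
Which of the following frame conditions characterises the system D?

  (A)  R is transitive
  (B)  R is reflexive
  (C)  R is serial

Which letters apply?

C

(A) this class determines K4, not D.
(B) this class determines T (= KT), not D.
(C) D is sound and complete for exactly this class.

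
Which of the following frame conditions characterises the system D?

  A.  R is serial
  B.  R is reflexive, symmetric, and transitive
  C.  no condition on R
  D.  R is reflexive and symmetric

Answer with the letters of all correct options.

(A) D is sound and complete for exactly this class.
(B) this class determines S5, not D.
(C) this class determines K, not D.
(D) this class determines B (= KTB), not D.

A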